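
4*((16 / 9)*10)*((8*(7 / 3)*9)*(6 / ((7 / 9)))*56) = 5160960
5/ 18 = 0.28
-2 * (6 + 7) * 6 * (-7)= 1092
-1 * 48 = -48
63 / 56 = 9 / 8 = 1.12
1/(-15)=-1/15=-0.07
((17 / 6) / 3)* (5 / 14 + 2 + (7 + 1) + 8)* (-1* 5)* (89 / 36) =-214.31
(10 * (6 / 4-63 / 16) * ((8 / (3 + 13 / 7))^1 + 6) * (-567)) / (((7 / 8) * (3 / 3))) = 2053350 / 17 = 120785.29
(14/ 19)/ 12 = 7/ 114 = 0.06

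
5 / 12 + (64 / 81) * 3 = 2.79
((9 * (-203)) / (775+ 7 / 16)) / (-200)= 3654 / 310175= 0.01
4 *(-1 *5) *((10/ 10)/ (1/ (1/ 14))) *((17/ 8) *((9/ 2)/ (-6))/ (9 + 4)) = 255/ 1456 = 0.18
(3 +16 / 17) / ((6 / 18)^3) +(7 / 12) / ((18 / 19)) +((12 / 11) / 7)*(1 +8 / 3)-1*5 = 102.60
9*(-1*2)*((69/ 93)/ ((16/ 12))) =-621/ 62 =-10.02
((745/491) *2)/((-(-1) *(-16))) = -745/3928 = -0.19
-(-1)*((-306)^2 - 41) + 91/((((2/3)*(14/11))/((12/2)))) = 188477/2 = 94238.50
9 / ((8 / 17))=153 / 8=19.12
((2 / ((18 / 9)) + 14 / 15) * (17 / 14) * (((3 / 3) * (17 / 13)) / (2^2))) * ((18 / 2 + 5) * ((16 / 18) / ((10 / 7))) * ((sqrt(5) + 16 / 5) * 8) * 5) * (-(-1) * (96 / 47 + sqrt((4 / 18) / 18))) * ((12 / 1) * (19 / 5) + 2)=101760492848 * sqrt(5) / 3711825 + 1628167885568 / 18559125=149030.99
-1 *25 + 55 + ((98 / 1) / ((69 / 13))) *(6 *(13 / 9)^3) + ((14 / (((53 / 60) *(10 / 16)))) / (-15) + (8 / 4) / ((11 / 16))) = 365.09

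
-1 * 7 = -7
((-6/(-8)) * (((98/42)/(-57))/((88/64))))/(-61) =14/38247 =0.00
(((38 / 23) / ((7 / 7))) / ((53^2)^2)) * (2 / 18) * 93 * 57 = 0.00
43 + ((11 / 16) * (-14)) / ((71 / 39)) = 21421 / 568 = 37.71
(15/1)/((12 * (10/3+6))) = 15/112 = 0.13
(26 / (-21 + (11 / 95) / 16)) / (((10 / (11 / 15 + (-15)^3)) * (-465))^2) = -5062071344096 / 7761963965625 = -0.65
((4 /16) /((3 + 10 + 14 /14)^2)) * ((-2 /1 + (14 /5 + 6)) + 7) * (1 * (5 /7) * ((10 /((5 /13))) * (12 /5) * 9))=24219 /3430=7.06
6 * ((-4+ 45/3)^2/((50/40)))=2904/5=580.80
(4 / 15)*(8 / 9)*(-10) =-64 / 27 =-2.37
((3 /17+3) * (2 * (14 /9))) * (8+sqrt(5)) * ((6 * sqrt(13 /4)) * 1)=504 * sqrt(13) * (sqrt(5)+8) /17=1094.17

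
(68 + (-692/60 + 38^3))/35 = 1569.38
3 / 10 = 0.30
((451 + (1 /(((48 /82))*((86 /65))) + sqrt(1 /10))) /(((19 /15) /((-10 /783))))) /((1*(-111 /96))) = 160*sqrt(10) /183483 + 93352900 /23669307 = 3.95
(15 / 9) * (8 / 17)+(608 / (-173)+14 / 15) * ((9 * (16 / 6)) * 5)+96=-1878856 / 8823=-212.95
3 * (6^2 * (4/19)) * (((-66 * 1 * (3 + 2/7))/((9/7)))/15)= -24288/95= -255.66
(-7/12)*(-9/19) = 21/76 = 0.28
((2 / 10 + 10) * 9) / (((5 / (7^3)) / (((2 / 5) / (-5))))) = -314874 / 625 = -503.80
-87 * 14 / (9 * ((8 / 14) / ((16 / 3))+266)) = -11368 / 22353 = -0.51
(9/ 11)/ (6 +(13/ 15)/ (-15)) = 2025/ 14707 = 0.14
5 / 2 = 2.50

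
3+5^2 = 28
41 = 41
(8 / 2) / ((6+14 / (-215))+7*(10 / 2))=860 / 8801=0.10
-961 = -961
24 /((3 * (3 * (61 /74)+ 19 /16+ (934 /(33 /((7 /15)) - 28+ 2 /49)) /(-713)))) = 7074328960 /3209830273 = 2.20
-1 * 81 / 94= -81 / 94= -0.86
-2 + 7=5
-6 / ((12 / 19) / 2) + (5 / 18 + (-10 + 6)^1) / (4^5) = -19.00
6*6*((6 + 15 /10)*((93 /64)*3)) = 37665 /32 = 1177.03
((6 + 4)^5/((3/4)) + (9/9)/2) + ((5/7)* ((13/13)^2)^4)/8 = 22400099/168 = 133333.92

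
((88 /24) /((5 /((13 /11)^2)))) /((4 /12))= 169 /55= 3.07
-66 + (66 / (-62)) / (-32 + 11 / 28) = -603262 / 9145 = -65.97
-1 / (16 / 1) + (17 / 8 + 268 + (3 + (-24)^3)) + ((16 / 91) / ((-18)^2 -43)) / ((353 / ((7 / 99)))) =-27678904489409 / 2042582256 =-13550.94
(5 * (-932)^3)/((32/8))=-1011946960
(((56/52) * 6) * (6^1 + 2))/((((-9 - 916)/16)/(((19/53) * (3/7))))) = -87552/637325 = -0.14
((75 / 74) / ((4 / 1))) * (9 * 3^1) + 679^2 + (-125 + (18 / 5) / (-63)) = 4775160043 / 10360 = 460922.78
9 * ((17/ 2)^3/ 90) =4913/ 80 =61.41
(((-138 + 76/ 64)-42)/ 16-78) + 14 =-19245/ 256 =-75.18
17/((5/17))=289/5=57.80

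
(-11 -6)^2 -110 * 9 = -701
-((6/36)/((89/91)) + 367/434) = -58868/57939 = -1.02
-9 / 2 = -4.50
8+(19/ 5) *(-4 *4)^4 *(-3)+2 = -3735502/ 5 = -747100.40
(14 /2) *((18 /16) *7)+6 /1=489 /8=61.12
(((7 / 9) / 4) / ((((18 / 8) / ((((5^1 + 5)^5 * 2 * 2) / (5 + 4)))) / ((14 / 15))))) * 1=7840000 / 2187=3584.82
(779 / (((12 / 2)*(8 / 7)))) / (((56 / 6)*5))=2.43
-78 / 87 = -26 / 29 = -0.90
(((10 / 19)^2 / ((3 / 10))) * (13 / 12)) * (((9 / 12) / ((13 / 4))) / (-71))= -250 / 76893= -0.00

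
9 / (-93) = -3 / 31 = -0.10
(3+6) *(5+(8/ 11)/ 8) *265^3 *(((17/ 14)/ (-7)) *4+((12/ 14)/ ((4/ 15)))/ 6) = -10384170750/ 77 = -134859360.39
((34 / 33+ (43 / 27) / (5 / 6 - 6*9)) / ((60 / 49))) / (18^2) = 17591 / 6976530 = 0.00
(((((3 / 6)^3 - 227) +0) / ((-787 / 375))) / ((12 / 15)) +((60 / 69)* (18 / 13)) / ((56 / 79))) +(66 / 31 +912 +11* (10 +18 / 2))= 2058788331599 / 1634013472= 1259.96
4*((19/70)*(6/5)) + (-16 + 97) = 14403/175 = 82.30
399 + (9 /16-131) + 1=4313 /16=269.56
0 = 0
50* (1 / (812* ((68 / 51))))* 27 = 2025 / 1624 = 1.25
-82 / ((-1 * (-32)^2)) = 41 / 512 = 0.08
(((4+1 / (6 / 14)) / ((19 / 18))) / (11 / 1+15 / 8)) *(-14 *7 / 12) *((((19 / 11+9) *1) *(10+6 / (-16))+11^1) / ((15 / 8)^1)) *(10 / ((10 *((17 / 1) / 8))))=-2866304 / 26265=-109.13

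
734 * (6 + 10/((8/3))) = 14313/2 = 7156.50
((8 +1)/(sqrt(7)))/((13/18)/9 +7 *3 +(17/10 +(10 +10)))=3645 *sqrt(7)/121282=0.08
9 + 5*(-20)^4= 800009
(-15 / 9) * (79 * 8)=-3160 / 3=-1053.33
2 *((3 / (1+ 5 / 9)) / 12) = 9 / 28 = 0.32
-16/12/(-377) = 4/1131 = 0.00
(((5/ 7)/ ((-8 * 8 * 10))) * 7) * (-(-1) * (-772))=193/ 32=6.03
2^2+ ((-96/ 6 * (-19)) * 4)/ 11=1260/ 11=114.55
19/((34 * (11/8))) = 76/187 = 0.41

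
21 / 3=7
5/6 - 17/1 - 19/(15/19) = -1207/30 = -40.23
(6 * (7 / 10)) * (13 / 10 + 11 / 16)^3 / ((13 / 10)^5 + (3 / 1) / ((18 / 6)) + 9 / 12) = 422066295 / 69925504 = 6.04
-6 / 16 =-3 / 8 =-0.38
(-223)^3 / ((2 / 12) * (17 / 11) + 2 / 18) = -2195734266 / 73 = -30078551.59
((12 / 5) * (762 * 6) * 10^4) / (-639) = -12192000 / 71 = -171718.31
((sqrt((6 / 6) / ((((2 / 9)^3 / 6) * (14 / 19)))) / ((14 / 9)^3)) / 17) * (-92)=-452709 * sqrt(798) / 326536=-39.16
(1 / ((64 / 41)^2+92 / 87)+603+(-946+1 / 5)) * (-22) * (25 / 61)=3088.24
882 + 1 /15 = 13231 /15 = 882.07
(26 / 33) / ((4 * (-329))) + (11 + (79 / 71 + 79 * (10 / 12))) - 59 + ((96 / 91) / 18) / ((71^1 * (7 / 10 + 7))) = 442990901 / 23382359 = 18.95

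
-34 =-34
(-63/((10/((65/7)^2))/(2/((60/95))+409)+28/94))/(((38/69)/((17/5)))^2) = -243246843074079/30203555960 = -8053.58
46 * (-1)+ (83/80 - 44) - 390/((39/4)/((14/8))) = -12717/80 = -158.96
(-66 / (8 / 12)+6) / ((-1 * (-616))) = -93 / 616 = -0.15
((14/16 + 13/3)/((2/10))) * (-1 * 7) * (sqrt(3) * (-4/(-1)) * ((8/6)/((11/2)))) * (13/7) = -32500 * sqrt(3)/99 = -568.60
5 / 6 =0.83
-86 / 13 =-6.62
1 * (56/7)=8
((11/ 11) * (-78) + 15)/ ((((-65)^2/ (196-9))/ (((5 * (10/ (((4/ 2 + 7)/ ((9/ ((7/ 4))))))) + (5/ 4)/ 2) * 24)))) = -1651023/ 845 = -1953.87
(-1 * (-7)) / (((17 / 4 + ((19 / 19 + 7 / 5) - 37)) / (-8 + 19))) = -1540 / 607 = -2.54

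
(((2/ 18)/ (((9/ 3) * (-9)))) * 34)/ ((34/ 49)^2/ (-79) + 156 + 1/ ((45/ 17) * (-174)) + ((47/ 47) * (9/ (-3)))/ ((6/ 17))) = -0.00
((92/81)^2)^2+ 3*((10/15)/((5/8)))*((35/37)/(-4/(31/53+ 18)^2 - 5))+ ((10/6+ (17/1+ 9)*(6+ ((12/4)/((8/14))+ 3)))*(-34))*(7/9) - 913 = -10753.68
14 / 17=0.82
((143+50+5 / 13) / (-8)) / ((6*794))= -419 / 82576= -0.01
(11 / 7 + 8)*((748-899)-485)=-42612 / 7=-6087.43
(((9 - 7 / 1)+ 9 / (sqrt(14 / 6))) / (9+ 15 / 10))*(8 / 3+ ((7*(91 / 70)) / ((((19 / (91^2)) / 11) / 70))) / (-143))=-2434310*sqrt(21) / 931 - 4868620 / 1197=-16049.53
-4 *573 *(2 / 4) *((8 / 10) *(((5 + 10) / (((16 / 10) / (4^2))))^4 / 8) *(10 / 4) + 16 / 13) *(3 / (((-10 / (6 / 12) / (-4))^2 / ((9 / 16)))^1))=-6363657483759 / 650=-9790242282.71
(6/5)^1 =6/5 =1.20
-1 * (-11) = 11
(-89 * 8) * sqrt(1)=-712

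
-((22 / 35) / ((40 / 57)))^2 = -393129 / 490000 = -0.80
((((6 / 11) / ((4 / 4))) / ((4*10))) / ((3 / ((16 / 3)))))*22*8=64 / 15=4.27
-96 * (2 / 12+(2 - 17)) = 1424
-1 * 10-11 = -21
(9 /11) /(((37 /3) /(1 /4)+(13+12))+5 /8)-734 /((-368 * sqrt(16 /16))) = 7302307 /3641176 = 2.01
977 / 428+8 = 4401 / 428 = 10.28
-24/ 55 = -0.44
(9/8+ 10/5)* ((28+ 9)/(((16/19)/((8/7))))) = 17575/112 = 156.92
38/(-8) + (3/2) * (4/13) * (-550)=-13447/52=-258.60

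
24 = 24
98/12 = 49/6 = 8.17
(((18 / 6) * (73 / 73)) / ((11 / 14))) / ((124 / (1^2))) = 21 / 682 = 0.03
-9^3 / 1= -729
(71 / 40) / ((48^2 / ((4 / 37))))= 71 / 852480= 0.00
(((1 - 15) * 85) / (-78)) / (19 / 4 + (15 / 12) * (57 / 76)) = 1360 / 507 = 2.68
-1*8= -8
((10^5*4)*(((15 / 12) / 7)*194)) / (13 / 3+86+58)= 58200000 / 623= 93418.94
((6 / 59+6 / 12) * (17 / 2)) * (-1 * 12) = -61.37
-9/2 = -4.50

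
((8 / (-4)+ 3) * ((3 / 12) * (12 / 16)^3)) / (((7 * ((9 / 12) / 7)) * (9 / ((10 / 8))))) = 5 / 256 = 0.02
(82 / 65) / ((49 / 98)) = 164 / 65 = 2.52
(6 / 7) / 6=1 / 7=0.14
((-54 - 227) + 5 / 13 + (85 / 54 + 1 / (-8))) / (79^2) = -0.04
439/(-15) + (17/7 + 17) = -1033/105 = -9.84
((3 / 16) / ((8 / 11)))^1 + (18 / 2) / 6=1.76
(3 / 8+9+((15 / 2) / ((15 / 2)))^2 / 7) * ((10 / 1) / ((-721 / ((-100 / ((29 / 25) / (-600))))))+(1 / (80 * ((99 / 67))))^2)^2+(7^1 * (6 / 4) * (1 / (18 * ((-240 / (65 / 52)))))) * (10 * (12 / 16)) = 471856959404318947631640854943533 / 96328606681902994882560000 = 4898409.47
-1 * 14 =-14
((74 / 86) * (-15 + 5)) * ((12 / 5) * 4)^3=-8183808 / 1075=-7612.84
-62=-62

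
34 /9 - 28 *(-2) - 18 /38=10141 /171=59.30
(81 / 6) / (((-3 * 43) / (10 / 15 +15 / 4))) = -159 / 344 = -0.46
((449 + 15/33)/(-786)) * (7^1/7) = -824/1441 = -0.57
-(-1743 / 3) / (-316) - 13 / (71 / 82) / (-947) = -38727841 / 21246892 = -1.82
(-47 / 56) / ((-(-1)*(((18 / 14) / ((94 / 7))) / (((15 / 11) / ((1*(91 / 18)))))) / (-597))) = 19781595 / 14014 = 1411.56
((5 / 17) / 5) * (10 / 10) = 1 / 17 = 0.06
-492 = -492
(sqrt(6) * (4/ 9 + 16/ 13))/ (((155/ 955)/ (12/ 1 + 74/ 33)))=17594920 * sqrt(6)/ 119691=360.08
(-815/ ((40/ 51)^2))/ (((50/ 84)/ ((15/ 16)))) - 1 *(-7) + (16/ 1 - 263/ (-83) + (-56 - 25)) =-2275155327/ 1062400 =-2141.52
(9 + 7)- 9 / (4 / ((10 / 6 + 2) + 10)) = -59 / 4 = -14.75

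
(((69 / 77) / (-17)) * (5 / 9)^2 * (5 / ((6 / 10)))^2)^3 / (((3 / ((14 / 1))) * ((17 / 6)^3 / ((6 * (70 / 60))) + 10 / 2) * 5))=-0.16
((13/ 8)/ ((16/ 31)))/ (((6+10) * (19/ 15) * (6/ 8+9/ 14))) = 1085/ 9728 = 0.11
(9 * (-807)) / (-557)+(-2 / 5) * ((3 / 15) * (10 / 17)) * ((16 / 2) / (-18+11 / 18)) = 193552947 / 14818985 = 13.06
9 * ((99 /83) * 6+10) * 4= 51264 /83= 617.64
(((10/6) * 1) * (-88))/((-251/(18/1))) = 2640/251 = 10.52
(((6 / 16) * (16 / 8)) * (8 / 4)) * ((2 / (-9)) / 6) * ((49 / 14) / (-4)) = 0.05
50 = 50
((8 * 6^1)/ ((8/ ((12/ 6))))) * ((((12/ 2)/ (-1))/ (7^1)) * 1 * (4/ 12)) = -24/ 7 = -3.43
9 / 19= 0.47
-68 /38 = -34 /19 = -1.79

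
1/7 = 0.14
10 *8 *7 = 560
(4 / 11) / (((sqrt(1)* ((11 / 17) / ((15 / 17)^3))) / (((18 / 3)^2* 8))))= 3888000 / 34969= 111.18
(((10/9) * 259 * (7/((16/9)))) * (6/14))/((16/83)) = 322455/128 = 2519.18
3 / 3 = 1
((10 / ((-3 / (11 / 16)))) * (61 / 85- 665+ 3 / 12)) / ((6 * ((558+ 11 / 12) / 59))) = 48841793 / 1824304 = 26.77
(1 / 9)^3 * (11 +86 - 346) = -83 / 243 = -0.34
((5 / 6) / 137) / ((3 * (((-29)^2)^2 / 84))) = 70 / 290692491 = 0.00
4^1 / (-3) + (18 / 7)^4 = 305324 / 7203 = 42.39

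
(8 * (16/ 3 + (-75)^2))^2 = 18259576384/ 9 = 2028841820.44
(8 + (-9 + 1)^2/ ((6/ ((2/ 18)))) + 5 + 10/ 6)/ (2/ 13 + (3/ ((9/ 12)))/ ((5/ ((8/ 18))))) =13910/ 447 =31.12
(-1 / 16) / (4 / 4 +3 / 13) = -13 / 256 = -0.05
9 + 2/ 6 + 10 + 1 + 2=67/ 3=22.33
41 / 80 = 0.51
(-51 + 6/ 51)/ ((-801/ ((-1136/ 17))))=-982640/ 231489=-4.24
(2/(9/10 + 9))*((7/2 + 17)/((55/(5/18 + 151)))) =111643/9801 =11.39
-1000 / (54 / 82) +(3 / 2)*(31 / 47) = -3851489 / 2538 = -1517.53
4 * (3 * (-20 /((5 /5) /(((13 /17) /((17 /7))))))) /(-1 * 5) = 15.11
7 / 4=1.75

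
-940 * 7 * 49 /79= -4081.27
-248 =-248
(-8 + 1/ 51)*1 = -407/ 51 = -7.98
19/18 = 1.06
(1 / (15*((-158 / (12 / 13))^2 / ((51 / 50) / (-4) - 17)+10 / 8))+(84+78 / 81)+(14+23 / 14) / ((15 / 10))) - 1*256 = -31992736723243 / 199197027225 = -160.61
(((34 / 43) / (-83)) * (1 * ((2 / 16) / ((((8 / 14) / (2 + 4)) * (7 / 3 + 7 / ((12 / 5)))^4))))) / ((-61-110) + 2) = 544 / 5585874021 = 0.00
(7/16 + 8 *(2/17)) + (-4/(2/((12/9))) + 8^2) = 51173/816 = 62.71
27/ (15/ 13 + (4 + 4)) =351/ 119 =2.95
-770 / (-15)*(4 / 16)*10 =385 / 3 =128.33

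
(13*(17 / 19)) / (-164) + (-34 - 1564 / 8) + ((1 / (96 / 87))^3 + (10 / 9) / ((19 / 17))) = -52341424465 / 229736448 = -227.83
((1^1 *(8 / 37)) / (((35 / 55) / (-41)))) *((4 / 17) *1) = -14432 / 4403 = -3.28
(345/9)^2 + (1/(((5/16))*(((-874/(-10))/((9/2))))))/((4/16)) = 5781917/3933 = 1470.10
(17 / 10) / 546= 17 / 5460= 0.00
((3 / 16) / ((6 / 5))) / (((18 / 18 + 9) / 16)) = 1 / 4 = 0.25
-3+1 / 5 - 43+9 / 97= -22168 / 485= -45.71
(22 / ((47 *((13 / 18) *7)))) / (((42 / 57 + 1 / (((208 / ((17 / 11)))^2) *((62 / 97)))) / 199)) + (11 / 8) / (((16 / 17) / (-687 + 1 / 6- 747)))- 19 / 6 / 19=-2376786701611634131 / 1148258812608768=-2069.91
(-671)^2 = 450241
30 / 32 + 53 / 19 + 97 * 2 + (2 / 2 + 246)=135197 / 304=444.73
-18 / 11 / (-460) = 0.00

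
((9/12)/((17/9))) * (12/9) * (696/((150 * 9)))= 116/425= 0.27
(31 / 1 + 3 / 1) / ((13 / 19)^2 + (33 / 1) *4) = 722 / 2813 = 0.26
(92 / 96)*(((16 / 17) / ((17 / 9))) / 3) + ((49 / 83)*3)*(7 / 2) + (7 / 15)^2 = 70979551 / 10794150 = 6.58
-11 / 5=-2.20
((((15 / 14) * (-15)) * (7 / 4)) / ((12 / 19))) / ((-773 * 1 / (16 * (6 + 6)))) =8550 / 773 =11.06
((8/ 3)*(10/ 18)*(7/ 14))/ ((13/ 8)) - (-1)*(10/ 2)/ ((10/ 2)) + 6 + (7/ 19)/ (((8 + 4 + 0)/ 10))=103541/ 13338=7.76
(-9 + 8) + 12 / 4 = 2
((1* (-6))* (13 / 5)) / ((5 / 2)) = -156 / 25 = -6.24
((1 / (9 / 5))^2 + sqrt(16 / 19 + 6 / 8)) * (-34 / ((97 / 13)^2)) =-31603 * sqrt(19) / 178771-143650 / 762129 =-0.96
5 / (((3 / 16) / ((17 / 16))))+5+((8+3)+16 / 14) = 955 / 21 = 45.48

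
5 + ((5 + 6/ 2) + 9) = 22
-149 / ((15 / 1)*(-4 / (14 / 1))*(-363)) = -1043 / 10890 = -0.10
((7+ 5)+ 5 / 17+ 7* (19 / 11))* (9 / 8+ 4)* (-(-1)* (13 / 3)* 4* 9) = 3645720 / 187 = 19495.83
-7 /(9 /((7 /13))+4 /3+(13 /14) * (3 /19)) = -5586 /14519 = -0.38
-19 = -19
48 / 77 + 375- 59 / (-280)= 165367 / 440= 375.83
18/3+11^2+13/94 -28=9319/94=99.14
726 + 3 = 729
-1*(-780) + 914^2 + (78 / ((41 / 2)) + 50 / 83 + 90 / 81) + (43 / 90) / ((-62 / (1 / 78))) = 1238486608616711 / 1481121720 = 836181.52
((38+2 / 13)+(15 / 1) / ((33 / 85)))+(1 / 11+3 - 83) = -446 / 143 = -3.12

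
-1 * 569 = -569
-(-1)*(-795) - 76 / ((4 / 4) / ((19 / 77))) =-62659 / 77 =-813.75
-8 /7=-1.14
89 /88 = 1.01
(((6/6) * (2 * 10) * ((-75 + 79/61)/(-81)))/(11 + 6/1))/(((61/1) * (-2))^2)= 22480/312552837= 0.00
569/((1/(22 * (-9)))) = -112662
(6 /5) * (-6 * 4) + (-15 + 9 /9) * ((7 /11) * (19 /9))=-23566 /495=-47.61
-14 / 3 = -4.67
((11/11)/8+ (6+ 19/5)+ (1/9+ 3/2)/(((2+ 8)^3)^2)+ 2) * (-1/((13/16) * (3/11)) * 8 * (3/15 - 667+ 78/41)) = 321834233080976/1124296875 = 286253.78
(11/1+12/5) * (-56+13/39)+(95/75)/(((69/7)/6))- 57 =-276746/345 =-802.16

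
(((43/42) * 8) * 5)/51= 860/1071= 0.80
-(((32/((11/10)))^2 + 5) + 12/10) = -515751/605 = -852.48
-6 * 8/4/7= -12/7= -1.71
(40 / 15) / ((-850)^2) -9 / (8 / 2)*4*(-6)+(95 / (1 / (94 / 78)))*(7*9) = 7266.69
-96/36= -8/3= -2.67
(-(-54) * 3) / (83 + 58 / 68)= 5508 / 2851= 1.93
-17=-17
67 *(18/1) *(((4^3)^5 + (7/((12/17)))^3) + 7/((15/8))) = 621568233766537/480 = 1294933820346.95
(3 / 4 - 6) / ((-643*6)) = 7 / 5144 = 0.00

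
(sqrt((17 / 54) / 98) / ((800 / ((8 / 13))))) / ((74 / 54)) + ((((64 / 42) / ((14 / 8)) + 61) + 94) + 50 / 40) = 3 * sqrt(51) / 673400 + 92387 / 588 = 157.12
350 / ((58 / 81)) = 14175 / 29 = 488.79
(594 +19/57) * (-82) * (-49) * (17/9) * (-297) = -1339685578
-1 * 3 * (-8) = 24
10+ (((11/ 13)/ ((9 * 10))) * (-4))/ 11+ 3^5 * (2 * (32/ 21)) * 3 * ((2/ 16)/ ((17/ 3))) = 4107632/ 69615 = 59.00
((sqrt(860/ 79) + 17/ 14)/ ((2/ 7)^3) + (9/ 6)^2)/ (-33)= -343 * sqrt(16985)/ 10428 - 79/ 48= -5.93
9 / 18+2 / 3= 7 / 6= 1.17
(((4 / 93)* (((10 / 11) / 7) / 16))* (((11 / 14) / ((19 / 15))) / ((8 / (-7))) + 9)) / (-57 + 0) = -4285 / 82723872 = -0.00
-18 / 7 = -2.57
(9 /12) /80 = 3 /320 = 0.01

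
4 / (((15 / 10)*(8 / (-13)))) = -13 / 3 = -4.33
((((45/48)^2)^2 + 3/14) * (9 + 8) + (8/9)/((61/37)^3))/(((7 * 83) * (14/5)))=79532878657975/7622793468444672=0.01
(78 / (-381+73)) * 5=-195 / 154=-1.27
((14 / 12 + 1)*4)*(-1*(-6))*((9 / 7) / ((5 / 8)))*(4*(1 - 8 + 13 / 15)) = -2624.37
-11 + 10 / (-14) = -82 / 7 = -11.71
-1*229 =-229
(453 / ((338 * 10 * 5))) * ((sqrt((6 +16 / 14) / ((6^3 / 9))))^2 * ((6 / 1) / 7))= 453 / 66248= 0.01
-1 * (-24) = 24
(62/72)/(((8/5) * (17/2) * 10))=31/4896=0.01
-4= -4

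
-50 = -50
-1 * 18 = -18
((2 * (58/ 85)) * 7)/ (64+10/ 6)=2436/ 16745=0.15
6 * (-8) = -48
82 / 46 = 41 / 23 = 1.78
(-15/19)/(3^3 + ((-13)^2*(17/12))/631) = -113580/3939023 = -0.03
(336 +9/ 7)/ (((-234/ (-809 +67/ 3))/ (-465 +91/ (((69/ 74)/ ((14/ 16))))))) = -430432.29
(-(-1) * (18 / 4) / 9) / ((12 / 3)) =1 / 8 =0.12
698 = 698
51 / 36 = 17 / 12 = 1.42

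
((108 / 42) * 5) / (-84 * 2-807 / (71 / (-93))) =2130 / 147287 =0.01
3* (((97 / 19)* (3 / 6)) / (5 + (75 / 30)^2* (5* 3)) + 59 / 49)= 3.69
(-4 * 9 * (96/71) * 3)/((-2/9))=657.13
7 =7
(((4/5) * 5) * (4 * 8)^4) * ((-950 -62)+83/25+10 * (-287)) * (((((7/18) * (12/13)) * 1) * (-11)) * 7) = 33725567991808/75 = 449674239890.77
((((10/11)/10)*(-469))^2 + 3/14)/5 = 3079817/8470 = 363.61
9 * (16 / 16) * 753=6777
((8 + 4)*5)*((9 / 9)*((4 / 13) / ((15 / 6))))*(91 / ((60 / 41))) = 2296 / 5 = 459.20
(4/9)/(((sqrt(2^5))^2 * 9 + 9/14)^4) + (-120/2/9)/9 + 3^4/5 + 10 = 305501733710025839/11999631670279245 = 25.46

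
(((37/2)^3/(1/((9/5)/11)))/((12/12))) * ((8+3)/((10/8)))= 455877/50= 9117.54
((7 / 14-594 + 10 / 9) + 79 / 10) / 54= -13151 / 1215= -10.82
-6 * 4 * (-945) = 22680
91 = 91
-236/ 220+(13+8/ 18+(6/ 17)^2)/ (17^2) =-42408536/ 41342895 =-1.03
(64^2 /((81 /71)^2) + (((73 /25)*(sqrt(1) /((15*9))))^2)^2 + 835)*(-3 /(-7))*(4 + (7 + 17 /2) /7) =7491558286422516682 /706396728515625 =10605.31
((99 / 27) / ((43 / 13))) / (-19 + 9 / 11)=-0.06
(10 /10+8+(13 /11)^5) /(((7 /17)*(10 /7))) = 19.22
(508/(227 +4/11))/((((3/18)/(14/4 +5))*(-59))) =-284988/147559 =-1.93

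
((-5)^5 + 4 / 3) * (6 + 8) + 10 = -43721.33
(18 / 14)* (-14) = -18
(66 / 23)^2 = 4356 / 529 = 8.23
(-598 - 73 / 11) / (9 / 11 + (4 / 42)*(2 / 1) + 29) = -139671 / 6932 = -20.15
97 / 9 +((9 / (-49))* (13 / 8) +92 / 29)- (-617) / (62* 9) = 46805813 / 3171672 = 14.76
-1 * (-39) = 39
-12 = -12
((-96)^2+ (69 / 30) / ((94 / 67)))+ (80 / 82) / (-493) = 175137138153 / 19000220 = 9217.64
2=2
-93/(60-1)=-93/59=-1.58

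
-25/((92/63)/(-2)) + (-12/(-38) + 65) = 87011/874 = 99.55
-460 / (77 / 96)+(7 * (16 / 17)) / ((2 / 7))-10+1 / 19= -560.40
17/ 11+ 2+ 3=72/ 11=6.55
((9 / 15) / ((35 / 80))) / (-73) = -48 / 2555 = -0.02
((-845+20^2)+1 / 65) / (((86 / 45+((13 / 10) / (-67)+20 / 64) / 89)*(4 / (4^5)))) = -6358074605568 / 106849951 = -59504.70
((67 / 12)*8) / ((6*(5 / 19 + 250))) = 1273 / 42795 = 0.03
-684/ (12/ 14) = -798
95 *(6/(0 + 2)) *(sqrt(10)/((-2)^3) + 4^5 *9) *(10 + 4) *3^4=2978519040 - 161595 *sqrt(10)/4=2978391287.94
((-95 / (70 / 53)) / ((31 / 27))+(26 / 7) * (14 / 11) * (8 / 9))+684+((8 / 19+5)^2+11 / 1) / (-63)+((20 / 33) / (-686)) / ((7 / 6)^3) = 162907782178399 / 260688771882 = 624.91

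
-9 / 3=-3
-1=-1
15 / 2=7.50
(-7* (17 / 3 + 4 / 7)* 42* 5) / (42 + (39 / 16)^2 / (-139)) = -2490880 / 11397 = -218.56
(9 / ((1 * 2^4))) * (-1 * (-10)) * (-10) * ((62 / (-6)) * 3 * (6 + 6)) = 20925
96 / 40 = 12 / 5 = 2.40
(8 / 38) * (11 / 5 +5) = 144 / 95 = 1.52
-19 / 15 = -1.27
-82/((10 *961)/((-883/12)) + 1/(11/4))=398233/632494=0.63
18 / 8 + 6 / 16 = 2.62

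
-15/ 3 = -5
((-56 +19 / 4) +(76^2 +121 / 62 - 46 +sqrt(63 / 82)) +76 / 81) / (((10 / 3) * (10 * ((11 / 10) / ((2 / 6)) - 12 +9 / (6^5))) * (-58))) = 0.34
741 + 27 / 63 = 5190 / 7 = 741.43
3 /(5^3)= 3 /125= 0.02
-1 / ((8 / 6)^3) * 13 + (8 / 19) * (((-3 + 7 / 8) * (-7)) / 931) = -885889 / 161728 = -5.48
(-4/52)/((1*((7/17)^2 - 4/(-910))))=-10115/22873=-0.44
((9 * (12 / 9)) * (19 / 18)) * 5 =190 / 3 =63.33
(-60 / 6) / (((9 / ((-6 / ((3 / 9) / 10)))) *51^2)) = 200 / 2601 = 0.08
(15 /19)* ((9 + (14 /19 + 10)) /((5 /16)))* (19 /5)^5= 987696 /25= 39507.84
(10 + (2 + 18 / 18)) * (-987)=-12831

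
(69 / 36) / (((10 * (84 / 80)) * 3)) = 23 / 378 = 0.06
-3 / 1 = -3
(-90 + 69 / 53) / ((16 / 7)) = -32907 / 848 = -38.81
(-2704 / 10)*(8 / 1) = -10816 / 5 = -2163.20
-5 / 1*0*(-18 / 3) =0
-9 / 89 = -0.10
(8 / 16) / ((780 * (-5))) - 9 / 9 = -7801 / 7800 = -1.00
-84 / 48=-7 / 4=-1.75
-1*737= -737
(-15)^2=225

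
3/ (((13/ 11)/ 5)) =165/ 13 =12.69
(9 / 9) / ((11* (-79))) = -1 / 869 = -0.00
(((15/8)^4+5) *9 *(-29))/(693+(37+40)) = -5.88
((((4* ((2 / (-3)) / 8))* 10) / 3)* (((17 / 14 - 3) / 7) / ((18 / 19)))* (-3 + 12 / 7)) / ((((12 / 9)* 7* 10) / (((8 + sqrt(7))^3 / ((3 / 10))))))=-16.58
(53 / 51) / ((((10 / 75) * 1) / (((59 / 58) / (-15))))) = -3127 / 5916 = -0.53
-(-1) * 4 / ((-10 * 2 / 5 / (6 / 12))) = -1 / 2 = -0.50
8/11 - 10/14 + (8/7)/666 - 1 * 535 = -13717558/25641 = -534.99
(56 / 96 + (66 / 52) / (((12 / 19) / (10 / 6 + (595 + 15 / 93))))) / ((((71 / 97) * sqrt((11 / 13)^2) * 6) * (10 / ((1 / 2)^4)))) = 375266713 / 185940480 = 2.02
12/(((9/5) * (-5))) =-4/3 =-1.33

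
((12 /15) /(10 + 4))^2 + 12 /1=14704 /1225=12.00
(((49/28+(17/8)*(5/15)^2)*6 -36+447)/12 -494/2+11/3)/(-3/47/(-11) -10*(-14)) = -15491905/10423152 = -1.49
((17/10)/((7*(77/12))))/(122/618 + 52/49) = 1854/61655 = 0.03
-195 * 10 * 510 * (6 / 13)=-459000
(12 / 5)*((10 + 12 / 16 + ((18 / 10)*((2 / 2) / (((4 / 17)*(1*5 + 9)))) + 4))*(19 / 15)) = 81377 / 1750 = 46.50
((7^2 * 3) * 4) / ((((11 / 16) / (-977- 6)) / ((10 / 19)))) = -92480640 / 209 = -442491.10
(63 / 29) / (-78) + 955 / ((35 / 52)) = 7488581 / 5278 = 1418.83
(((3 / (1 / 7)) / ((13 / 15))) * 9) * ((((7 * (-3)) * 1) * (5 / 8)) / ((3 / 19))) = -1885275 / 104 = -18127.64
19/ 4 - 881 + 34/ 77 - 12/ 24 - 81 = -294851/ 308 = -957.31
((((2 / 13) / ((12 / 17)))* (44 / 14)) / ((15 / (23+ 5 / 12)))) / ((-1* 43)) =-52547 / 2113020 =-0.02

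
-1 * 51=-51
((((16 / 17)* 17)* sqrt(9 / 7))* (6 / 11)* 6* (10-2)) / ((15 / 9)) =285.00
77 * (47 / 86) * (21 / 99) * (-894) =-7980.16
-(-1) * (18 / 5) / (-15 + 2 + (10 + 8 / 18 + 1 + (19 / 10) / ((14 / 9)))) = -4536 / 421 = -10.77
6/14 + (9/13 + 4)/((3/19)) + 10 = 40.15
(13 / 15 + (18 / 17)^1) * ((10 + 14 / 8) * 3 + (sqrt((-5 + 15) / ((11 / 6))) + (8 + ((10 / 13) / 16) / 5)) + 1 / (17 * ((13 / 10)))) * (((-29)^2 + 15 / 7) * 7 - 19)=1925702 * sqrt(165) / 935 + 73718761113 / 150280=516998.44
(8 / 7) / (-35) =-8 / 245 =-0.03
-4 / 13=-0.31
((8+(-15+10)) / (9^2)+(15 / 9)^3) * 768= 3584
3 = 3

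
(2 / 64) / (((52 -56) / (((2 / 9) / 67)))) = -1 / 38592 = -0.00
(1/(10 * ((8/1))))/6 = 1/480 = 0.00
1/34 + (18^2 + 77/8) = 45377/136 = 333.65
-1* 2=-2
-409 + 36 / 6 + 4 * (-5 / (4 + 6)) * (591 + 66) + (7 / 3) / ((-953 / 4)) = -4908931 / 2859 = -1717.01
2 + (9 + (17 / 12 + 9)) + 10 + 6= 449 / 12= 37.42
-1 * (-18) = 18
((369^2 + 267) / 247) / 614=0.90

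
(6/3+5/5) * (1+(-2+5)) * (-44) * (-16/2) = 4224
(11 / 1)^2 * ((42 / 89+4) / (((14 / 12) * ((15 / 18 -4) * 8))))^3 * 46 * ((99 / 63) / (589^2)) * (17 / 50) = -2989796095678491 / 100691678643969702275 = -0.00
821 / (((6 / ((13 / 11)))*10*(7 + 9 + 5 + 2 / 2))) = 10673 / 14520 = 0.74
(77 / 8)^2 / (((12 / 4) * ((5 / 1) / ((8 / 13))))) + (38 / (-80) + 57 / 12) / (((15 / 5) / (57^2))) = 903557 / 195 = 4633.63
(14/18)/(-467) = -7/4203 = -0.00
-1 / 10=-0.10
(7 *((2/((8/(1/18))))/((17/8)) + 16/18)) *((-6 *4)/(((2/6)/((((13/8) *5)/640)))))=-12467/2176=-5.73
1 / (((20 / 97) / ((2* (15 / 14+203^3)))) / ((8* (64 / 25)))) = 1454112169088 / 875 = 1661842478.96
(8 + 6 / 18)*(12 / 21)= 4.76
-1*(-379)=379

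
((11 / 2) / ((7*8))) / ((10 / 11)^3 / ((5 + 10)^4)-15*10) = -5929605 / 9056123104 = -0.00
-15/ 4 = -3.75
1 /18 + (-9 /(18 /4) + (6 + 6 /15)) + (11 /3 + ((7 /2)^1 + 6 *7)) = 2413 /45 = 53.62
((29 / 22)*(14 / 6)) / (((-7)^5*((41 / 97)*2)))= -2813 / 12994212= -0.00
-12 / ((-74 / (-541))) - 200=-10646 / 37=-287.73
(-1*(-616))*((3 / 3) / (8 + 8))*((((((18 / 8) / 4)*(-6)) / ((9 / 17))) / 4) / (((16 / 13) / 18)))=-459459 / 512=-897.38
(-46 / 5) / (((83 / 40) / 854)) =-314272 / 83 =-3786.41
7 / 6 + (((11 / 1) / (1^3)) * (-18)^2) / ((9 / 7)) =16639 / 6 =2773.17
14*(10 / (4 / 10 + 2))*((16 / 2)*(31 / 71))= 43400 / 213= 203.76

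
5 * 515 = 2575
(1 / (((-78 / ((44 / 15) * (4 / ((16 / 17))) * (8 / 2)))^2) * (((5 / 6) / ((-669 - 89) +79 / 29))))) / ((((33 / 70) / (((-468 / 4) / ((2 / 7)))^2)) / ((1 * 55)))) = -1050850481604 / 145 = -7247244700.72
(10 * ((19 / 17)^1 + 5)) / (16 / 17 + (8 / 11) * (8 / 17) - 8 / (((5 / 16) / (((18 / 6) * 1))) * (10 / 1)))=-17875 / 1869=-9.56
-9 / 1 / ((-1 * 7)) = 9 / 7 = 1.29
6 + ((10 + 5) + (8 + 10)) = 39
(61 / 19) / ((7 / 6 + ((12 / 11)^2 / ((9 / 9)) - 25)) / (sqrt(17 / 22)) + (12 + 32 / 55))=-48664275 * sqrt(374) / 5749357307 - 459688680 / 5749357307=-0.24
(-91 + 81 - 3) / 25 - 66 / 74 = -1306 / 925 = -1.41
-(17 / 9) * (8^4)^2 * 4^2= -4563402752 / 9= -507044750.22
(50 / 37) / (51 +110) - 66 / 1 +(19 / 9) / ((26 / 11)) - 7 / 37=-91006913 / 1393938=-65.29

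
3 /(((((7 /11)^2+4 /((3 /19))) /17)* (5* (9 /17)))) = 34969 /46715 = 0.75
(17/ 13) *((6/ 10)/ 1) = 0.78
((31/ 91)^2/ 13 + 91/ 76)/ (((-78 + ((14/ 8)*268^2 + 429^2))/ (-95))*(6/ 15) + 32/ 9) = -444125655/ 478719111416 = -0.00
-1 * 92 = -92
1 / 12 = 0.08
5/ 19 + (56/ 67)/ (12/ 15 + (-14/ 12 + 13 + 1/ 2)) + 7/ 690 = 0.34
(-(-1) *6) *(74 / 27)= 148 / 9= 16.44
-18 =-18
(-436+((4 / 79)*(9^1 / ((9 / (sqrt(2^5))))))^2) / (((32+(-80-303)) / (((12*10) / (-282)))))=-54411280 / 102957777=-0.53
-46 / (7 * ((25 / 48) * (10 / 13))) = -14352 / 875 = -16.40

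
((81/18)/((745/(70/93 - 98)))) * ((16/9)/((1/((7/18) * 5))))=-253232/124713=-2.03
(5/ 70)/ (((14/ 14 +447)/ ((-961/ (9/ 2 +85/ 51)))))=-2883/ 116032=-0.02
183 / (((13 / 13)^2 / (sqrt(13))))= 183 * sqrt(13)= 659.82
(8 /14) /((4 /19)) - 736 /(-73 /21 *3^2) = 40225 /1533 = 26.24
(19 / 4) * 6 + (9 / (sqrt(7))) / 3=3 * sqrt(7) / 7 + 57 / 2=29.63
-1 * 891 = -891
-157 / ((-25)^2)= -157 / 625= -0.25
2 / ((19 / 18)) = 36 / 19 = 1.89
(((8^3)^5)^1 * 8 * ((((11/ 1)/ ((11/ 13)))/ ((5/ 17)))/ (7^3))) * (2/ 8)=15551492463263744/ 1715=9067925634556.12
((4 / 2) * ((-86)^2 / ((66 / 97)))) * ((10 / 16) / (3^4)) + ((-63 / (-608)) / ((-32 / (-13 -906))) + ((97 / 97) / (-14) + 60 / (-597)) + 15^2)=395.55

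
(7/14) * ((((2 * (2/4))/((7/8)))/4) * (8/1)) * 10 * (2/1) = 160/7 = 22.86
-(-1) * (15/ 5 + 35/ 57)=206/ 57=3.61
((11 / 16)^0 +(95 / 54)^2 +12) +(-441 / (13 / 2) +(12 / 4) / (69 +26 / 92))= -6246971117 / 120812796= -51.71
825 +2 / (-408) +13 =170951 / 204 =838.00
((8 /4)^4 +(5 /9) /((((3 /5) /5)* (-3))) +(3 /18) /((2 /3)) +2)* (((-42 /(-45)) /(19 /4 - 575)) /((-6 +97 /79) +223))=-2993389 /23889597300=-0.00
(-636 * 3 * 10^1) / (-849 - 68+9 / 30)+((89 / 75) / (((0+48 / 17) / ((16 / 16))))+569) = 19478432471 / 33001200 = 590.23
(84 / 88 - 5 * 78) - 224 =-13487 / 22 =-613.05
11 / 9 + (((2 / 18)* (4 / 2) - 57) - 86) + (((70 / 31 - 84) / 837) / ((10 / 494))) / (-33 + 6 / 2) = -275157701 / 1946025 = -141.39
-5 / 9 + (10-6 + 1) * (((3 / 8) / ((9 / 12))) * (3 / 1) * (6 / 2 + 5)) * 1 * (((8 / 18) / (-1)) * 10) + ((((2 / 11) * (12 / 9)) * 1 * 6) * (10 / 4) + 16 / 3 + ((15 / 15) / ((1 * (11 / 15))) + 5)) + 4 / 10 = -11317 / 45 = -251.49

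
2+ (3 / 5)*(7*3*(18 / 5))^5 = 23151559706354 / 15625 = 1481699821.21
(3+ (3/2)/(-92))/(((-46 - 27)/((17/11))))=-9333/147752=-0.06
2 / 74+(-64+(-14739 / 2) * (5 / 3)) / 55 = -913531 / 4070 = -224.45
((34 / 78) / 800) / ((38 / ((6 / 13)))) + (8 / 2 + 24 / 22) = 143852987 / 28256800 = 5.09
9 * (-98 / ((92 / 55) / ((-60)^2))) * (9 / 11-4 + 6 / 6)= 95256000 / 23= 4141565.22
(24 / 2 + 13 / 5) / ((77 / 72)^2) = 378432 / 29645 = 12.77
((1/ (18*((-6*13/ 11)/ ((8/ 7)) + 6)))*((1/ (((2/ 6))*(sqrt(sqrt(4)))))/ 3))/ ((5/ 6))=-22*sqrt(2)/ 135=-0.23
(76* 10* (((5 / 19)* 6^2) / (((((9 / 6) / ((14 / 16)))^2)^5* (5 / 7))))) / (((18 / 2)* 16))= 9886633715 / 30958682112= 0.32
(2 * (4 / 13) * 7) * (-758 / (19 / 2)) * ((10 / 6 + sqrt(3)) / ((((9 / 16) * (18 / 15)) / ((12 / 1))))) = -13583360 * sqrt(3) / 2223 - 67916800 / 6669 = -20767.43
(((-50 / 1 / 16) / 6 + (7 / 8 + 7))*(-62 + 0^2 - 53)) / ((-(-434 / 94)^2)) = 89674355 / 2260272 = 39.67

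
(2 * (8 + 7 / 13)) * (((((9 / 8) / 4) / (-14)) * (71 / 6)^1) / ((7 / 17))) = -401931 / 40768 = -9.86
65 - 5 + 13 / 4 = 253 / 4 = 63.25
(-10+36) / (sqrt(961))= 26 / 31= 0.84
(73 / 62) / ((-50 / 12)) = -0.28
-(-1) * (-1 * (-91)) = 91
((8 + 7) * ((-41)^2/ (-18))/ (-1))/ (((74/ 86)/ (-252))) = -15179430/ 37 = -410254.86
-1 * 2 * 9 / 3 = -6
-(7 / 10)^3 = -343 / 1000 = -0.34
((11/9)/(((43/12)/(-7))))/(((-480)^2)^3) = -77/394436542464000000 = -0.00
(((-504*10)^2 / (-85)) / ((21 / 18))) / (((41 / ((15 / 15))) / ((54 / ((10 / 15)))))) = -506053.60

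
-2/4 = -1/2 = -0.50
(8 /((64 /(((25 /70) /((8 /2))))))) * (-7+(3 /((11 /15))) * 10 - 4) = 235 /704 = 0.33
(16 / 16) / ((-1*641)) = -1 / 641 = -0.00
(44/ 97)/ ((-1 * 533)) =-44/ 51701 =-0.00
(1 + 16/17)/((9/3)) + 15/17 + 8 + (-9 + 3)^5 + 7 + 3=-131860/17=-7756.47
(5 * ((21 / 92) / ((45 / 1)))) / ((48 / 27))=21 / 1472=0.01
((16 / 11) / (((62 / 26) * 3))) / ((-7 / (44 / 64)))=-13 / 651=-0.02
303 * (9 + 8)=5151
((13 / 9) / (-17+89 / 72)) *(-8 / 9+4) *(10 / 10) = -2912 / 10215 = -0.29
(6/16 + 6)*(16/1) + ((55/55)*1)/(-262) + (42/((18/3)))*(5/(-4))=48861/524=93.25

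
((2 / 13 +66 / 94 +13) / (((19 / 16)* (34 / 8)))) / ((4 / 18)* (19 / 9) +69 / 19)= 2581632 / 3856021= 0.67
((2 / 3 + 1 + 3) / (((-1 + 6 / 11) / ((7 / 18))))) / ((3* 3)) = -539 / 1215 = -0.44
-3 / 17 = -0.18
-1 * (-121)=121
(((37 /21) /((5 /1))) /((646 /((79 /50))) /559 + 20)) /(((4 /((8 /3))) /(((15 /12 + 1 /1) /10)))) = 1633957 /640864000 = 0.00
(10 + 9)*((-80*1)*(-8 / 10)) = 1216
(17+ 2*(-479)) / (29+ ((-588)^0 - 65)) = 941 / 35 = 26.89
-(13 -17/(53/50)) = 161/53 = 3.04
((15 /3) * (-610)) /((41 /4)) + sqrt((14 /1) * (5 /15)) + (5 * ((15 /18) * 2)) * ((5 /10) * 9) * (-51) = -181225 /82 + sqrt(42) /3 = -2207.90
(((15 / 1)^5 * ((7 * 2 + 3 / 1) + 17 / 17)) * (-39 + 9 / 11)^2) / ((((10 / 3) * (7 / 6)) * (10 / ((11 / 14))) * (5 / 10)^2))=17714700000 / 11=1610427272.73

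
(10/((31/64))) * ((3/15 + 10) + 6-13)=2048/31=66.06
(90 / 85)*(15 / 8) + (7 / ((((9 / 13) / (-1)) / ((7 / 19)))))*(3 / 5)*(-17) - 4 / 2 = 736087 / 19380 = 37.98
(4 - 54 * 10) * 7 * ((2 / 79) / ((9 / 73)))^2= -158.21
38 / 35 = 1.09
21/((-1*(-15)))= 7/5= 1.40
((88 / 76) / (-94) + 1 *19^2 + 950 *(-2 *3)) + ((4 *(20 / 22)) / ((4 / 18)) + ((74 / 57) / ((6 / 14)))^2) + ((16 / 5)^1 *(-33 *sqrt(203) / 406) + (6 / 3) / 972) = -481961418767 / 90705582 -264 *sqrt(203) / 1015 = -5317.18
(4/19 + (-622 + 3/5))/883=-0.70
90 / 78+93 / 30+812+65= 114563 / 130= 881.25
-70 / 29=-2.41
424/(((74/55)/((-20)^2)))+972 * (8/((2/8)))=5814848/37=157158.05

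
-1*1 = -1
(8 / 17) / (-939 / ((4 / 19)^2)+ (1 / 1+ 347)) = -128 / 5667987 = -0.00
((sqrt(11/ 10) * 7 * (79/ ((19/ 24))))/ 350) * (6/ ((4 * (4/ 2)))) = 711 * sqrt(110)/ 4750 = 1.57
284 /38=142 /19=7.47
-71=-71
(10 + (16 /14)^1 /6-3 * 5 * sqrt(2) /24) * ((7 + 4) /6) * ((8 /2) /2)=2354 /63-55 * sqrt(2) /24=34.12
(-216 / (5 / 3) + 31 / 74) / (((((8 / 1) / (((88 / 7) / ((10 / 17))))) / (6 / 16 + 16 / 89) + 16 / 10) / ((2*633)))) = -148988172091 / 2072296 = -71895.22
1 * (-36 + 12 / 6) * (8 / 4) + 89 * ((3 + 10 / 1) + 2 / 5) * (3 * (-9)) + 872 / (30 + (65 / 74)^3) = -400783771401 / 12431345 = -32239.78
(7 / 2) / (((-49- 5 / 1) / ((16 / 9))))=-28 / 243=-0.12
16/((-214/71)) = -568/107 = -5.31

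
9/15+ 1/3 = 14/15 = 0.93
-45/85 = -9/17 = -0.53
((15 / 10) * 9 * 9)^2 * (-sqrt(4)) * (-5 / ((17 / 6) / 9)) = 7971615 / 17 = 468918.53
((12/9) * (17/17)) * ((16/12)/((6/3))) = 8/9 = 0.89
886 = 886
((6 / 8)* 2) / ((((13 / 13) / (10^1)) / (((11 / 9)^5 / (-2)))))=-805255 / 39366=-20.46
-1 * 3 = -3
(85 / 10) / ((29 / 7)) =119 / 58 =2.05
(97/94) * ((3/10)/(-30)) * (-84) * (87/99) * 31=610421/25850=23.61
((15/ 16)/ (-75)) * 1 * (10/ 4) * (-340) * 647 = 54995/ 8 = 6874.38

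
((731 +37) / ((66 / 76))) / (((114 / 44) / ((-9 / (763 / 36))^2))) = 35831808 / 582169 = 61.55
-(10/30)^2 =-1/9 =-0.11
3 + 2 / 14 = 22 / 7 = 3.14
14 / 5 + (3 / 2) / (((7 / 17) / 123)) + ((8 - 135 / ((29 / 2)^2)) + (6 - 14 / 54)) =737475797 / 1589490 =463.97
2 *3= 6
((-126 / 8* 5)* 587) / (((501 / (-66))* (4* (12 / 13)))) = 8813805 / 5344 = 1649.29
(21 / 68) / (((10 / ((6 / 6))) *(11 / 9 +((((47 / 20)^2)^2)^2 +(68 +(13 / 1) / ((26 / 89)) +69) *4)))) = 120960000000 / 6491510859249433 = 0.00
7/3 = 2.33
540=540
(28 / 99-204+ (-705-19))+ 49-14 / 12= -174217 / 198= -879.88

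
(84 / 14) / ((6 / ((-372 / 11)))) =-372 / 11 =-33.82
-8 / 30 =-4 / 15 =-0.27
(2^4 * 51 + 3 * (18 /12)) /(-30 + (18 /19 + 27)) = -10393 /26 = -399.73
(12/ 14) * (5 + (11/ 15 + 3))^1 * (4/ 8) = 131/ 35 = 3.74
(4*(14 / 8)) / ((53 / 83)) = 581 / 53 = 10.96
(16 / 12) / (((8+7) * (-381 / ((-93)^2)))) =-3844 / 1905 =-2.02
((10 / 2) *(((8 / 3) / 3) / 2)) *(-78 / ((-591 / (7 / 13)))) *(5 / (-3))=-1400 / 5319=-0.26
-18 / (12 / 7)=-21 / 2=-10.50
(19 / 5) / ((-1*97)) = -19 / 485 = -0.04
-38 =-38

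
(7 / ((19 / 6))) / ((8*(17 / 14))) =147 / 646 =0.23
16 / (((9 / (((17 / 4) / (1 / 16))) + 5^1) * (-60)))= -272 / 5235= -0.05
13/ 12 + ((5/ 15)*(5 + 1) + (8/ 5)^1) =281/ 60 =4.68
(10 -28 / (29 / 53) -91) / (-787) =3833 / 22823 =0.17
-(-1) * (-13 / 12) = -13 / 12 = -1.08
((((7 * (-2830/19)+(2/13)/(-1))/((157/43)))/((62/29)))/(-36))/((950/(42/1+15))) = 6691402/30053725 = 0.22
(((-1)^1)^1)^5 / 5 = -1 / 5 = -0.20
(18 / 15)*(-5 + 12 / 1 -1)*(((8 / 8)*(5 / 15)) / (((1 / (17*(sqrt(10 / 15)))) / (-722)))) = -49096*sqrt(6) / 5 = -24052.03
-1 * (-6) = 6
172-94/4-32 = 233/2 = 116.50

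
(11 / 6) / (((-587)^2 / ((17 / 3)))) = 187 / 6202242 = 0.00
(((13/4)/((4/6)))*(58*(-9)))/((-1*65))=783/20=39.15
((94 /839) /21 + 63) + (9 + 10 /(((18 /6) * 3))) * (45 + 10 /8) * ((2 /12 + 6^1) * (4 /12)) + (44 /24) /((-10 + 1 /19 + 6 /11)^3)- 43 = 1049405597673513077 /1069446113883000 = 981.26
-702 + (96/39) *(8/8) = -9094/13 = -699.54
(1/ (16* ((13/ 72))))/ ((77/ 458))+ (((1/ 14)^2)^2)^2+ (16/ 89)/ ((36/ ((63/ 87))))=3370354551275057/ 1634065956466944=2.06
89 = 89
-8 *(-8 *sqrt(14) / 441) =64 *sqrt(14) / 441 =0.54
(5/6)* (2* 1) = 5/3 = 1.67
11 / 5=2.20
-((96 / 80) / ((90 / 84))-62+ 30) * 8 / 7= 6176 / 175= 35.29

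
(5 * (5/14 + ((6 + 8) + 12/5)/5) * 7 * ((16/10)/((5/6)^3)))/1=351.96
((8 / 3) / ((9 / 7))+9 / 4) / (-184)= -467 / 19872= -0.02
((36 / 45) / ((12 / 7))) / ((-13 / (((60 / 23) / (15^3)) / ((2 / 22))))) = -308 / 1009125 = -0.00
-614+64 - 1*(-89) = -461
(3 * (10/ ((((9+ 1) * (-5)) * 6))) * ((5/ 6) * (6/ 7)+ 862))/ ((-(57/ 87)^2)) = 5078799/ 25270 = 200.98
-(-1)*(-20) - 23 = -43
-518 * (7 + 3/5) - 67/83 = -1634107/415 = -3937.61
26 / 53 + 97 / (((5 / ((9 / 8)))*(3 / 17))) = 263231 / 2120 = 124.17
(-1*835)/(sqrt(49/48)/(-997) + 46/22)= -10079489822160/25239870599- 2820493060*sqrt(3)/25239870599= -399.54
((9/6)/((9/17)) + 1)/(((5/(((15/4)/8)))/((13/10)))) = 299/640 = 0.47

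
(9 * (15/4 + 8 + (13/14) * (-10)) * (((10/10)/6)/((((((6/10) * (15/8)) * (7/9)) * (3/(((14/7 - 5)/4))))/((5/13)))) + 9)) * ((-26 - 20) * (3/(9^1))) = -1945662/637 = -3054.41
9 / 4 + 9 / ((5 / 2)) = 117 / 20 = 5.85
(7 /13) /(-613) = -7 /7969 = -0.00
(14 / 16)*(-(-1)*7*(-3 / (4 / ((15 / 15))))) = -147 / 32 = -4.59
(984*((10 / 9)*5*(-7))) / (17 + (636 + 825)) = -57400 / 2217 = -25.89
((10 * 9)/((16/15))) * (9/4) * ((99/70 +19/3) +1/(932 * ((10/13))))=614237985/417536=1471.10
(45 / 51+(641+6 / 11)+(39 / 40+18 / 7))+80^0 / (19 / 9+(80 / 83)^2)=6378617236961 / 9869388760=646.30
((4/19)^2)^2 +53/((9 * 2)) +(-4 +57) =55.95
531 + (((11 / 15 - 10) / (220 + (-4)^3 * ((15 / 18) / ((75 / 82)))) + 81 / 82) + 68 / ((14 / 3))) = 1141211871 / 2088212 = 546.50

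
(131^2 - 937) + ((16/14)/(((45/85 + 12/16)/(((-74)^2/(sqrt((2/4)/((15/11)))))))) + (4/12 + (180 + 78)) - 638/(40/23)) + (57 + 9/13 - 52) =2978944 * sqrt(330)/6699 + 12574517/780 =24199.28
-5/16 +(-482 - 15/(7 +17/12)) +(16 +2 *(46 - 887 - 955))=-6561113/1616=-4060.09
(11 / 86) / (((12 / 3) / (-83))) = -913 / 344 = -2.65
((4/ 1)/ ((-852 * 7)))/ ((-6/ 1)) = 1/ 8946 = 0.00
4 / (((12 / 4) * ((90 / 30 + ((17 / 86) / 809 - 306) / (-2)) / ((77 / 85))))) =42857584 / 5535303105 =0.01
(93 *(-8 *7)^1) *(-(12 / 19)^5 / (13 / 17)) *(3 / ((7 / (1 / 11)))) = 9441681408 / 354082157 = 26.67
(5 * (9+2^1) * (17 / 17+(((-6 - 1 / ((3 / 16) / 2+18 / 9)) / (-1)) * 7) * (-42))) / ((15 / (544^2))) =-415144643584 / 201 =-2065396236.74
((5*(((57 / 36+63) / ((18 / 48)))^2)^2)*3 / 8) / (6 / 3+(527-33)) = 58185546875 / 17496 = 3325648.54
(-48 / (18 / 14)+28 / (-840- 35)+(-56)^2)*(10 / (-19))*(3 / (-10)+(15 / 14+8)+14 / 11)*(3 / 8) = -1123351899 / 182875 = -6142.73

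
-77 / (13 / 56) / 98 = -44 / 13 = -3.38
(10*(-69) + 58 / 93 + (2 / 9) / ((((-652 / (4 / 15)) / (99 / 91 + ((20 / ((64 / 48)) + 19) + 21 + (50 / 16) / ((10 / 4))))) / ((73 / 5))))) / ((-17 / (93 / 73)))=47553912697 / 920387650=51.67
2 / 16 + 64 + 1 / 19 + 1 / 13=64.25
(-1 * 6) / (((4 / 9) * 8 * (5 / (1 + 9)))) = -27 / 8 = -3.38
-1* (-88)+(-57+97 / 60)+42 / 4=2587 / 60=43.12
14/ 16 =7/ 8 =0.88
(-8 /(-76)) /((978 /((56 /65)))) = 56 /603915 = 0.00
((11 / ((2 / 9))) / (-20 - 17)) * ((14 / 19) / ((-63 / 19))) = 11 / 37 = 0.30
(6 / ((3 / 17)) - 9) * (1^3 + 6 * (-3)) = -425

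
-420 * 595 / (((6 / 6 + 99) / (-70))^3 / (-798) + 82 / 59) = -1008916646850 / 5625887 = -179334.68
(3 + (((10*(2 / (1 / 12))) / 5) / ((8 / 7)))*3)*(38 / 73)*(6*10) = 294120 / 73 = 4029.04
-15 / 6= -5 / 2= -2.50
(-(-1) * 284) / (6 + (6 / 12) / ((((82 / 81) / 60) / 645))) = 11644 / 783921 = 0.01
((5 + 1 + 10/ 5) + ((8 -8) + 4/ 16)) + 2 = 41/ 4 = 10.25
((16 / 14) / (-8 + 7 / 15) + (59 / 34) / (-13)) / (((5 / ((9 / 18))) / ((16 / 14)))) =-199418 / 6118385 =-0.03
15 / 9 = 1.67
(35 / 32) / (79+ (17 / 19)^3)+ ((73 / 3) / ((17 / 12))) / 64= 0.28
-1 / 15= -0.07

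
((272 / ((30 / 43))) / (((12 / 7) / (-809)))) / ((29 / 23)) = -190424038 / 1305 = -145918.80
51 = 51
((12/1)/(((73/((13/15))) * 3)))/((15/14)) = 728/16425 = 0.04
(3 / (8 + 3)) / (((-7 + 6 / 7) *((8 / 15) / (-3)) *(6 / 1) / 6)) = 945 / 3784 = 0.25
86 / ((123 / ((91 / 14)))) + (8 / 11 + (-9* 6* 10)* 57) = -41638207 / 1353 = -30774.73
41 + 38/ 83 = 3441/ 83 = 41.46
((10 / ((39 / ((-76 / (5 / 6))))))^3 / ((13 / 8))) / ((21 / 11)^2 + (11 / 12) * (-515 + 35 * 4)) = 108781764608 / 4701454771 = 23.14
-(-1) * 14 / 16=7 / 8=0.88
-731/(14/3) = -2193/14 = -156.64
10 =10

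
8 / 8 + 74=75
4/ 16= 1/ 4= 0.25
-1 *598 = -598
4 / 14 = 2 / 7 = 0.29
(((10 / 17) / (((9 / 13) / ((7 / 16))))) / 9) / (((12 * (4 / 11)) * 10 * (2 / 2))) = 1001 / 1057536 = 0.00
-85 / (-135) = 17 / 27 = 0.63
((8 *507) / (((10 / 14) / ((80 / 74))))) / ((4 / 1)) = 56784 / 37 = 1534.70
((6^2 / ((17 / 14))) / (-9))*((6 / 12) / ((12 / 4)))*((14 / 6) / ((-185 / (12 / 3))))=784 / 28305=0.03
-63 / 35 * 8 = -72 / 5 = -14.40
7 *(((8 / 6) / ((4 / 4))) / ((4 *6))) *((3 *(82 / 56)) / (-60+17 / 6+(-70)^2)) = 41 / 116228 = 0.00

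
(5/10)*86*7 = 301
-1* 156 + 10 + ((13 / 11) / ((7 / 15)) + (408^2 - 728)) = 12750625 / 77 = 165592.53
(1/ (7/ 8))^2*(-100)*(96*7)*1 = -87771.43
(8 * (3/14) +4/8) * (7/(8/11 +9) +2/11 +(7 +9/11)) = 28923/1498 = 19.31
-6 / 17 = -0.35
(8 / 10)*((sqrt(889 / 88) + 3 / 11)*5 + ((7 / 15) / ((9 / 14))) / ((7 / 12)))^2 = 2582*sqrt(19558) / 5445 + 508395323 / 2450250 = 273.80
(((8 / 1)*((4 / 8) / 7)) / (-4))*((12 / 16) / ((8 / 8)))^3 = -27 / 448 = -0.06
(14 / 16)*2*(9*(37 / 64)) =9.11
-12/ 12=-1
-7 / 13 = -0.54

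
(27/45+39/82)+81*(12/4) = 100071/410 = 244.08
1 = 1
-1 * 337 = -337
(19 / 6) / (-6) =-19 / 36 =-0.53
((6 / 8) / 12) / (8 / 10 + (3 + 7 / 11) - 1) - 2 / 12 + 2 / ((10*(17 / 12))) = -1877 / 257040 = -0.01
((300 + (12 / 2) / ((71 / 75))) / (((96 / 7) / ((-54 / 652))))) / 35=-19575 / 370336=-0.05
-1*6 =-6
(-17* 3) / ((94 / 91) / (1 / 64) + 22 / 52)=-9282 / 12109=-0.77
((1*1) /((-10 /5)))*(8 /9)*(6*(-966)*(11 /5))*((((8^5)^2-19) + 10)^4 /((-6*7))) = -538071474653481567670945942028020333000 /3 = -179357158217827189223648600000000000000.00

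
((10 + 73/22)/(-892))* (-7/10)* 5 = 2051/39248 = 0.05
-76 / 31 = -2.45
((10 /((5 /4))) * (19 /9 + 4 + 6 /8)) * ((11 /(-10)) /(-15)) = 4.03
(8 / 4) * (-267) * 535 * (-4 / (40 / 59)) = 1685571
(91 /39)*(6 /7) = 2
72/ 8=9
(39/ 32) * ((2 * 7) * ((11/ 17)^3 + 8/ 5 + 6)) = 52784277/ 393040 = 134.30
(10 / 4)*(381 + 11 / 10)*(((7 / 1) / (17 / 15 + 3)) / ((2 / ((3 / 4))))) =1203615 / 1984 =606.66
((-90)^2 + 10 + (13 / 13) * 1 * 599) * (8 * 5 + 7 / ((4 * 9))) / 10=4200641 / 120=35005.34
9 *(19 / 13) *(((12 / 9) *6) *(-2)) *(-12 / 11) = 32832 / 143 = 229.59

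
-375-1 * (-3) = -372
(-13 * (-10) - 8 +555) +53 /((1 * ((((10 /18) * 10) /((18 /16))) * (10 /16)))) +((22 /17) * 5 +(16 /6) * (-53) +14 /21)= 7139693 /12750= 559.98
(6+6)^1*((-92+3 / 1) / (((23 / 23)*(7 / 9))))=-9612 / 7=-1373.14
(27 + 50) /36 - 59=-2047 /36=-56.86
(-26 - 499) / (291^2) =-175 / 28227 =-0.01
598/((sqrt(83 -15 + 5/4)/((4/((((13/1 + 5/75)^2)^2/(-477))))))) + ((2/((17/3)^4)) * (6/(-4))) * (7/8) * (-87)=-4.48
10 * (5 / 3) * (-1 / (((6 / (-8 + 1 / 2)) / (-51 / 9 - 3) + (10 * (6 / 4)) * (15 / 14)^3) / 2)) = -17836000 / 9921267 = -1.80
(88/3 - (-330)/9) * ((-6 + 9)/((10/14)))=1386/5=277.20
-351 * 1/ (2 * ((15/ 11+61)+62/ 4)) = -1287/ 571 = -2.25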